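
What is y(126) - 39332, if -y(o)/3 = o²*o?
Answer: -6040460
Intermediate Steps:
y(o) = -3*o³ (y(o) = -3*o²*o = -3*o³)
y(126) - 39332 = -3*126³ - 39332 = -3*2000376 - 39332 = -6001128 - 39332 = -6040460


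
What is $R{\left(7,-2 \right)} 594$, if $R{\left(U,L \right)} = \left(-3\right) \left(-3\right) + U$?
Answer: $9504$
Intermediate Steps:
$R{\left(U,L \right)} = 9 + U$
$R{\left(7,-2 \right)} 594 = \left(9 + 7\right) 594 = 16 \cdot 594 = 9504$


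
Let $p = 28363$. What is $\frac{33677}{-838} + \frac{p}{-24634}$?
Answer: $- \frac{1887981}{45671} \approx -41.339$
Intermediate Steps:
$\frac{33677}{-838} + \frac{p}{-24634} = \frac{33677}{-838} + \frac{28363}{-24634} = 33677 \left(- \frac{1}{838}\right) + 28363 \left(- \frac{1}{24634}\right) = - \frac{33677}{838} - \frac{251}{218} = - \frac{1887981}{45671}$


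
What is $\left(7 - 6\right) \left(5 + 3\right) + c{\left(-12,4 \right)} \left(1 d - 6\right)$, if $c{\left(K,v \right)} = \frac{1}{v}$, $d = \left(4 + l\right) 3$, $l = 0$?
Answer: $\frac{19}{2} \approx 9.5$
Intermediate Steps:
$d = 12$ ($d = \left(4 + 0\right) 3 = 4 \cdot 3 = 12$)
$\left(7 - 6\right) \left(5 + 3\right) + c{\left(-12,4 \right)} \left(1 d - 6\right) = \left(7 - 6\right) \left(5 + 3\right) + \frac{1 \cdot 12 - 6}{4} = 1 \cdot 8 + \frac{12 - 6}{4} = 8 + \frac{1}{4} \cdot 6 = 8 + \frac{3}{2} = \frac{19}{2}$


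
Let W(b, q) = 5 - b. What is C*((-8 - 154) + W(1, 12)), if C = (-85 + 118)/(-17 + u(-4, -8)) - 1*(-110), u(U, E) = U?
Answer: -119922/7 ≈ -17132.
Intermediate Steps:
C = 759/7 (C = (-85 + 118)/(-17 - 4) - 1*(-110) = 33/(-21) + 110 = 33*(-1/21) + 110 = -11/7 + 110 = 759/7 ≈ 108.43)
C*((-8 - 154) + W(1, 12)) = 759*((-8 - 154) + (5 - 1*1))/7 = 759*(-162 + (5 - 1))/7 = 759*(-162 + 4)/7 = (759/7)*(-158) = -119922/7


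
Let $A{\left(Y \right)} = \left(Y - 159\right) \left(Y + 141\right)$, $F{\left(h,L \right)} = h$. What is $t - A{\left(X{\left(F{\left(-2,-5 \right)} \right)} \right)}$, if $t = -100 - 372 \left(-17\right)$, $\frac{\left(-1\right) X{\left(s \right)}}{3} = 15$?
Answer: $25808$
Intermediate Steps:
$X{\left(s \right)} = -45$ ($X{\left(s \right)} = \left(-3\right) 15 = -45$)
$t = 6224$ ($t = -100 - -6324 = -100 + 6324 = 6224$)
$A{\left(Y \right)} = \left(-159 + Y\right) \left(141 + Y\right)$
$t - A{\left(X{\left(F{\left(-2,-5 \right)} \right)} \right)} = 6224 - \left(-22419 + \left(-45\right)^{2} - -810\right) = 6224 - \left(-22419 + 2025 + 810\right) = 6224 - -19584 = 6224 + 19584 = 25808$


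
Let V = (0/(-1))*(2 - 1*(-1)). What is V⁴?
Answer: 0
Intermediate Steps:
V = 0 (V = (0*(-1))*(2 + 1) = 0*3 = 0)
V⁴ = 0⁴ = 0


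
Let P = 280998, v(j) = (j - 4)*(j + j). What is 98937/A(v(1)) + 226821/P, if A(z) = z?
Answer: -772214950/46833 ≈ -16489.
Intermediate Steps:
v(j) = 2*j*(-4 + j) (v(j) = (-4 + j)*(2*j) = 2*j*(-4 + j))
98937/A(v(1)) + 226821/P = 98937/((2*1*(-4 + 1))) + 226821/280998 = 98937/((2*1*(-3))) + 226821*(1/280998) = 98937/(-6) + 75607/93666 = 98937*(-1/6) + 75607/93666 = -32979/2 + 75607/93666 = -772214950/46833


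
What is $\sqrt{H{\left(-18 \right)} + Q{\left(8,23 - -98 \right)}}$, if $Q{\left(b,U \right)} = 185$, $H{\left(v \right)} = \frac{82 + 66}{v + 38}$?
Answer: $\frac{\sqrt{4810}}{5} \approx 13.871$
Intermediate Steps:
$H{\left(v \right)} = \frac{148}{38 + v}$
$\sqrt{H{\left(-18 \right)} + Q{\left(8,23 - -98 \right)}} = \sqrt{\frac{148}{38 - 18} + 185} = \sqrt{\frac{148}{20} + 185} = \sqrt{148 \cdot \frac{1}{20} + 185} = \sqrt{\frac{37}{5} + 185} = \sqrt{\frac{962}{5}} = \frac{\sqrt{4810}}{5}$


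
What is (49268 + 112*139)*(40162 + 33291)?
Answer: 4762398708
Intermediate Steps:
(49268 + 112*139)*(40162 + 33291) = (49268 + 15568)*73453 = 64836*73453 = 4762398708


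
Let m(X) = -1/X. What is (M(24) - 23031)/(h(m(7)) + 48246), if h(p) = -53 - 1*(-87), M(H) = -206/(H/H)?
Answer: -23237/48280 ≈ -0.48130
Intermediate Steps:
M(H) = -206 (M(H) = -206/1 = -206*1 = -206)
h(p) = 34 (h(p) = -53 + 87 = 34)
(M(24) - 23031)/(h(m(7)) + 48246) = (-206 - 23031)/(34 + 48246) = -23237/48280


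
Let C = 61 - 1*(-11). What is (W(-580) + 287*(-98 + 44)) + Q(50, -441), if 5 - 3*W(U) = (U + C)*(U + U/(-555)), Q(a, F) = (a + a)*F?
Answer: -52491691/333 ≈ -1.5763e+5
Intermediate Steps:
C = 72 (C = 61 + 11 = 72)
Q(a, F) = 2*F*a (Q(a, F) = (2*a)*F = 2*F*a)
W(U) = 5/3 - 554*U*(72 + U)/1665 (W(U) = 5/3 - (U + 72)*(U + U/(-555))/3 = 5/3 - (72 + U)*(U + U*(-1/555))/3 = 5/3 - (72 + U)*(U - U/555)/3 = 5/3 - (72 + U)*554*U/555/3 = 5/3 - 554*U*(72 + U)/1665)
(W(-580) + 287*(-98 + 44)) + Q(50, -441) = ((5/3 - 4432/185*(-580) - 554/1665*(-580)²) + 287*(-98 + 44)) + 2*(-441)*50 = ((5/3 + 514112/37 - 554/1665*336400) + 287*(-54)) - 44100 = ((5/3 + 514112/37 - 37273120/333) - 15498) - 44100 = (-32645557/333 - 15498) - 44100 = -37806391/333 - 44100 = -52491691/333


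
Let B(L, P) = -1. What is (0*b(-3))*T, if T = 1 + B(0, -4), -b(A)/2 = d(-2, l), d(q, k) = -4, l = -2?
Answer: 0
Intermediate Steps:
b(A) = 8 (b(A) = -2*(-4) = 8)
T = 0 (T = 1 - 1 = 0)
(0*b(-3))*T = (0*8)*0 = 0*0 = 0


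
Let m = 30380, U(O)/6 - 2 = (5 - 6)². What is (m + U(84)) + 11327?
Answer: 41725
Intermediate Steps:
U(O) = 18 (U(O) = 12 + 6*(5 - 6)² = 12 + 6*(-1)² = 12 + 6*1 = 12 + 6 = 18)
(m + U(84)) + 11327 = (30380 + 18) + 11327 = 30398 + 11327 = 41725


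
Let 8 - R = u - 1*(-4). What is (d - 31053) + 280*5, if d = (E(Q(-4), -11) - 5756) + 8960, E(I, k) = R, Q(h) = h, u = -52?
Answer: -26393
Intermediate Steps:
R = 56 (R = 8 - (-52 - 1*(-4)) = 8 - (-52 + 4) = 8 - 1*(-48) = 8 + 48 = 56)
E(I, k) = 56
d = 3260 (d = (56 - 5756) + 8960 = -5700 + 8960 = 3260)
(d - 31053) + 280*5 = (3260 - 31053) + 280*5 = -27793 + 1400 = -26393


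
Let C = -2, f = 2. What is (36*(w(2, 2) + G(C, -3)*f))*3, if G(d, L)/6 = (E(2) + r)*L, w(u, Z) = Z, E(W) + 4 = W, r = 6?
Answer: -15336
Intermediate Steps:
E(W) = -4 + W
G(d, L) = 24*L (G(d, L) = 6*(((-4 + 2) + 6)*L) = 6*((-2 + 6)*L) = 6*(4*L) = 24*L)
(36*(w(2, 2) + G(C, -3)*f))*3 = (36*(2 + (24*(-3))*2))*3 = (36*(2 - 72*2))*3 = (36*(2 - 144))*3 = (36*(-142))*3 = -5112*3 = -15336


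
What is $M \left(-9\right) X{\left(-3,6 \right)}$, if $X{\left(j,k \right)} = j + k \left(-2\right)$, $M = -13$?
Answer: $-1755$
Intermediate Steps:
$X{\left(j,k \right)} = j - 2 k$
$M \left(-9\right) X{\left(-3,6 \right)} = \left(-13\right) \left(-9\right) \left(-3 - 12\right) = 117 \left(-3 - 12\right) = 117 \left(-15\right) = -1755$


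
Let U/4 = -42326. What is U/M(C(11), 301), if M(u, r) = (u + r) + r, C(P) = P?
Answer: -169304/613 ≈ -276.19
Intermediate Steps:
U = -169304 (U = 4*(-42326) = -169304)
M(u, r) = u + 2*r (M(u, r) = (r + u) + r = u + 2*r)
U/M(C(11), 301) = -169304/(11 + 2*301) = -169304/(11 + 602) = -169304/613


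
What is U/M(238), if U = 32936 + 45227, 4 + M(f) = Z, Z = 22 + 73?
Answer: 78163/91 ≈ 858.93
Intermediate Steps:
Z = 95
M(f) = 91 (M(f) = -4 + 95 = 91)
U = 78163
U/M(238) = 78163/91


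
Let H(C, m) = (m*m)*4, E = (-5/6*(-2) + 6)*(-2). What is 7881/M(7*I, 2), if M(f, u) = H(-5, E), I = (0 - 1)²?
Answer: 70929/8464 ≈ 8.3801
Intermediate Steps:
I = 1 (I = (-1)² = 1)
E = -46/3 (E = (-5*⅙*(-2) + 6)*(-2) = (-⅚*(-2) + 6)*(-2) = (5/3 + 6)*(-2) = (23/3)*(-2) = -46/3 ≈ -15.333)
H(C, m) = 4*m² (H(C, m) = m²*4 = 4*m²)
M(f, u) = 8464/9 (M(f, u) = 4*(-46/3)² = 4*(2116/9) = 8464/9)
7881/M(7*I, 2) = 7881/(8464/9) = 7881*(9/8464) = 70929/8464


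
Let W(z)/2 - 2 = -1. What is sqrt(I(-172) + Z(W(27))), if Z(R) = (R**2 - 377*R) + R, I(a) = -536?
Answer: 2*I*sqrt(321) ≈ 35.833*I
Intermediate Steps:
W(z) = 2 (W(z) = 4 + 2*(-1) = 4 - 2 = 2)
Z(R) = R**2 - 376*R
sqrt(I(-172) + Z(W(27))) = sqrt(-536 + 2*(-376 + 2)) = sqrt(-536 + 2*(-374)) = sqrt(-536 - 748) = sqrt(-1284) = 2*I*sqrt(321)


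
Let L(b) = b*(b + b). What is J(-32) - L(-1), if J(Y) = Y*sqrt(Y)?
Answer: -2 - 128*I*sqrt(2) ≈ -2.0 - 181.02*I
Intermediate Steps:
J(Y) = Y**(3/2)
L(b) = 2*b**2 (L(b) = b*(2*b) = 2*b**2)
J(-32) - L(-1) = (-32)**(3/2) - 2*(-1)**2 = -128*I*sqrt(2) - 2 = -2 - 128*I*sqrt(2)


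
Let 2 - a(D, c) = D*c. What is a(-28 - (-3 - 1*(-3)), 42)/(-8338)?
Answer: -589/4169 ≈ -0.14128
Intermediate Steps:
a(D, c) = 2 - D*c
a(-28 - (-3 - 1*(-3)), 42)/(-8338) = (2 - 1*(-28 - (-3 - 1*(-3)))*42)/(-8338) = (2 - 1*(-28 - (-3 + 3))*42)*(-1/8338) = (2 - 1*(-28 - 1*0)*42)*(-1/8338) = (2 - 1*(-28 + 0)*42)*(-1/8338) = (2 - 1*(-28)*42)*(-1/8338) = (2 + 1176)*(-1/8338) = 1178*(-1/8338) = -589/4169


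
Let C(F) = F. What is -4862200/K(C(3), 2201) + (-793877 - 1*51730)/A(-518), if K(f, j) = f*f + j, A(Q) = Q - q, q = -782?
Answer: -105080409/19448 ≈ -5403.1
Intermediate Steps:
A(Q) = 782 + Q (A(Q) = Q - 1*(-782) = Q + 782 = 782 + Q)
K(f, j) = j + f**2 (K(f, j) = f**2 + j = j + f**2)
-4862200/K(C(3), 2201) + (-793877 - 1*51730)/A(-518) = -4862200/(2201 + 3**2) + (-793877 - 1*51730)/(782 - 518) = -4862200/(2201 + 9) + (-793877 - 51730)/264 = -4862200/2210 - 845607*1/264 = -4862200*1/2210 - 281869/88 = -486220/221 - 281869/88 = -105080409/19448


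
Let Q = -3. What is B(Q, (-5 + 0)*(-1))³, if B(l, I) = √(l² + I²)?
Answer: 34*√34 ≈ 198.25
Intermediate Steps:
B(l, I) = √(I² + l²)
B(Q, (-5 + 0)*(-1))³ = (√(((-5 + 0)*(-1))² + (-3)²))³ = (√((-5*(-1))² + 9))³ = (√(5² + 9))³ = (√(25 + 9))³ = (√34)³ = 34*√34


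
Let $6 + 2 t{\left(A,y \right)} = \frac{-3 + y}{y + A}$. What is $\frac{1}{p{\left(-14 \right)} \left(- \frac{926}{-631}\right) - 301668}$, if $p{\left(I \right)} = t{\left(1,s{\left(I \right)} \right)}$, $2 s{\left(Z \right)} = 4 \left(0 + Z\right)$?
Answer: $- \frac{17037}{5139578369} \approx -3.3149 \cdot 10^{-6}$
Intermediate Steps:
$s{\left(Z \right)} = 2 Z$ ($s{\left(Z \right)} = \frac{4 \left(0 + Z\right)}{2} = \frac{4 Z}{2} = 2 Z$)
$t{\left(A,y \right)} = -3 + \frac{-3 + y}{2 \left(A + y\right)}$ ($t{\left(A,y \right)} = -3 + \frac{\left(-3 + y\right) \frac{1}{y + A}}{2} = -3 + \frac{\left(-3 + y\right) \frac{1}{A + y}}{2} = -3 + \frac{\frac{1}{A + y} \left(-3 + y\right)}{2} = -3 + \frac{-3 + y}{2 \left(A + y\right)}$)
$p{\left(I \right)} = \frac{-9 - 10 I}{2 \left(1 + 2 I\right)}$ ($p{\left(I \right)} = \frac{-3 - 6 - 5 \cdot 2 I}{2 \left(1 + 2 I\right)} = \frac{-3 - 6 - 10 I}{2 \left(1 + 2 I\right)} = \frac{-9 - 10 I}{2 \left(1 + 2 I\right)}$)
$\frac{1}{p{\left(-14 \right)} \left(- \frac{926}{-631}\right) - 301668} = \frac{1}{\frac{-9 - -140}{2 \left(1 + 2 \left(-14\right)\right)} \left(- \frac{926}{-631}\right) - 301668} = \frac{1}{\frac{-9 + 140}{2 \left(1 - 28\right)} \left(\left(-926\right) \left(- \frac{1}{631}\right)\right) - 301668} = \frac{1}{\frac{1}{2} \frac{1}{-27} \cdot 131 \cdot \frac{926}{631} - 301668} = \frac{1}{\frac{1}{2} \left(- \frac{1}{27}\right) 131 \cdot \frac{926}{631} - 301668} = \frac{1}{\left(- \frac{131}{54}\right) \frac{926}{631} - 301668} = \frac{1}{- \frac{60653}{17037} - 301668} = \frac{1}{- \frac{5139578369}{17037}} = - \frac{17037}{5139578369}$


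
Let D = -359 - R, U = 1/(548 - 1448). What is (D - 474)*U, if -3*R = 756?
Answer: 581/900 ≈ 0.64556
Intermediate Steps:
R = -252 (R = -⅓*756 = -252)
U = -1/900 (U = 1/(-900) = -1/900 ≈ -0.0011111)
D = -107 (D = -359 - 1*(-252) = -359 + 252 = -107)
(D - 474)*U = (-107 - 474)*(-1/900) = -581*(-1/900) = 581/900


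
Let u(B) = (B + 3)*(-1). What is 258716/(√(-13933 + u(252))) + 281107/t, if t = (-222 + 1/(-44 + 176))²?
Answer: 4898008368/858665809 - 129358*I*√3547/3547 ≈ 5.7042 - 2172.0*I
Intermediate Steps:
u(B) = -3 - B (u(B) = (3 + B)*(-1) = -3 - B)
t = 858665809/17424 (t = (-222 + 1/132)² = (-29303/132)² = 858665809/17424 ≈ 49281.)
258716/(√(-13933 + u(252))) + 281107/t = 258716/(√(-13933 + (-3 - 1*252))) + 281107/(858665809/17424) = 258716/(√(-13933 + (-3 - 252))) + 281107*(17424/858665809) = 258716/(√(-13933 - 255)) + 4898008368/858665809 = 258716/(√(-14188)) + 4898008368/858665809 = 258716/((2*I*√3547)) + 4898008368/858665809 = 258716*(-I*√3547/7094) + 4898008368/858665809 = -129358*I*√3547/3547 + 4898008368/858665809 = 4898008368/858665809 - 129358*I*√3547/3547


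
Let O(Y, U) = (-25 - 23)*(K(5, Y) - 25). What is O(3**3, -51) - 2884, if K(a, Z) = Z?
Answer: -2980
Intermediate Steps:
O(Y, U) = 1200 - 48*Y (O(Y, U) = (-25 - 23)*(Y - 25) = -48*(-25 + Y) = 1200 - 48*Y)
O(3**3, -51) - 2884 = (1200 - 48*3**3) - 2884 = (1200 - 48*27) - 2884 = (1200 - 1296) - 2884 = -96 - 2884 = -2980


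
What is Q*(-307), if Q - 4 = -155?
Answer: 46357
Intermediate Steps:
Q = -151 (Q = 4 - 155 = -151)
Q*(-307) = -151*(-307) = 46357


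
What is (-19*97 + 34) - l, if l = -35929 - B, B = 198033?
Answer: 232153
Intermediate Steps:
l = -233962 (l = -35929 - 1*198033 = -35929 - 198033 = -233962)
(-19*97 + 34) - l = (-19*97 + 34) - 1*(-233962) = (-1843 + 34) + 233962 = -1809 + 233962 = 232153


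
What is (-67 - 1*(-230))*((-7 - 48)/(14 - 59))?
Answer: 1793/9 ≈ 199.22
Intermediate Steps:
(-67 - 1*(-230))*((-7 - 48)/(14 - 59)) = (-67 + 230)*(-55/(-45)) = 163*(-55*(-1/45)) = 163*(11/9) = 1793/9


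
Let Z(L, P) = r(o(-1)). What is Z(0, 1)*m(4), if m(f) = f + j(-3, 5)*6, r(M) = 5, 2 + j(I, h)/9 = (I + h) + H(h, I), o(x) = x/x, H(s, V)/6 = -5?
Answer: -8080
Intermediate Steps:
H(s, V) = -30 (H(s, V) = 6*(-5) = -30)
o(x) = 1
j(I, h) = -288 + 9*I + 9*h (j(I, h) = -18 + 9*((I + h) - 30) = -18 + 9*(-30 + I + h) = -18 + (-270 + 9*I + 9*h) = -288 + 9*I + 9*h)
m(f) = -1620 + f (m(f) = f + (-288 + 9*(-3) + 9*5)*6 = f + (-288 - 27 + 45)*6 = f - 270*6 = f - 1620 = -1620 + f)
Z(L, P) = 5
Z(0, 1)*m(4) = 5*(-1620 + 4) = 5*(-1616) = -8080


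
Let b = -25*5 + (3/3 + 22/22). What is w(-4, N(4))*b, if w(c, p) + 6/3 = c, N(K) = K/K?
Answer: 738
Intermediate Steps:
b = -123 (b = -125 + (3*(⅓) + 22*(1/22)) = -125 + (1 + 1) = -125 + 2 = -123)
N(K) = 1
w(c, p) = -2 + c
w(-4, N(4))*b = (-2 - 4)*(-123) = -6*(-123) = 738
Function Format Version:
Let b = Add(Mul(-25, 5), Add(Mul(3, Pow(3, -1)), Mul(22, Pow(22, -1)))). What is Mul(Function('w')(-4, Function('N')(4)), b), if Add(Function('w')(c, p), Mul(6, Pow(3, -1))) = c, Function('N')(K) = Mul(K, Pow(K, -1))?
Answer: 738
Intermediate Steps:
b = -123 (b = Add(-125, Add(Mul(3, Rational(1, 3)), Mul(22, Rational(1, 22)))) = Add(-125, Add(1, 1)) = Add(-125, 2) = -123)
Function('N')(K) = 1
Function('w')(c, p) = Add(-2, c)
Mul(Function('w')(-4, Function('N')(4)), b) = Mul(Add(-2, -4), -123) = Mul(-6, -123) = 738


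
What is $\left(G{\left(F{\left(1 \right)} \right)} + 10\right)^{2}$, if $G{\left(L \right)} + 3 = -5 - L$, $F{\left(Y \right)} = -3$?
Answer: $25$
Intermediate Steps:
$G{\left(L \right)} = -8 - L$ ($G{\left(L \right)} = -3 - \left(5 + L\right) = -8 - L$)
$\left(G{\left(F{\left(1 \right)} \right)} + 10\right)^{2} = \left(\left(-8 - -3\right) + 10\right)^{2} = \left(\left(-8 + 3\right) + 10\right)^{2} = \left(-5 + 10\right)^{2} = 5^{2} = 25$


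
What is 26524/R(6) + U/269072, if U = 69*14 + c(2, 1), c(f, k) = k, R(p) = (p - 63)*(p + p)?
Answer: -93897425/2421648 ≈ -38.774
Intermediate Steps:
R(p) = 2*p*(-63 + p) (R(p) = (-63 + p)*(2*p) = 2*p*(-63 + p))
U = 967 (U = 69*14 + 1 = 966 + 1 = 967)
26524/R(6) + U/269072 = 26524/((2*6*(-63 + 6))) + 967/269072 = 26524/((2*6*(-57))) + 967*(1/269072) = 26524/(-684) + 967/269072 = 26524*(-1/684) + 967/269072 = -349/9 + 967/269072 = -93897425/2421648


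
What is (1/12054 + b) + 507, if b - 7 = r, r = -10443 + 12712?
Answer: 33546283/12054 ≈ 2783.0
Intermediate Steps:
r = 2269
b = 2276 (b = 7 + 2269 = 2276)
(1/12054 + b) + 507 = (1/12054 + 2276) + 507 = 27434905/12054 + 507 = 33546283/12054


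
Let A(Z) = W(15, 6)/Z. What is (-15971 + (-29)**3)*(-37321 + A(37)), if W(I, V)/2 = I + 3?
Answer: 55730742760/37 ≈ 1.5062e+9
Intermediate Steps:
W(I, V) = 6 + 2*I (W(I, V) = 2*(I + 3) = 2*(3 + I) = 6 + 2*I)
A(Z) = 36/Z (A(Z) = (6 + 2*15)/Z = (6 + 30)/Z = 36/Z)
(-15971 + (-29)**3)*(-37321 + A(37)) = (-15971 + (-29)**3)*(-37321 + 36/37) = (-15971 - 24389)*(-37321 + 36*(1/37)) = -40360*(-37321 + 36/37) = -40360*(-1380841/37) = 55730742760/37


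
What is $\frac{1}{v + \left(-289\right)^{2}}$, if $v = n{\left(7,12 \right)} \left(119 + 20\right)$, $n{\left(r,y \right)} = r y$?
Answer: $\frac{1}{95197} \approx 1.0505 \cdot 10^{-5}$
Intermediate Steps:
$v = 11676$ ($v = 7 \cdot 12 \left(119 + 20\right) = 84 \cdot 139 = 11676$)
$\frac{1}{v + \left(-289\right)^{2}} = \frac{1}{11676 + \left(-289\right)^{2}} = \frac{1}{11676 + 83521} = \frac{1}{95197}$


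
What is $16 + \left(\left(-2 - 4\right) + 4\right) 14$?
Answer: $-12$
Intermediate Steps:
$16 + \left(\left(-2 - 4\right) + 4\right) 14 = 16 + \left(-6 + 4\right) 14 = 16 - 28 = -12$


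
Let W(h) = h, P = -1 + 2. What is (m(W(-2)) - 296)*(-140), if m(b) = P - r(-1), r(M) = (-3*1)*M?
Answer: 41720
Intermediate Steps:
r(M) = -3*M
P = 1
m(b) = -2 (m(b) = 1 - (-3)*(-1) = 1 - 1*3 = 1 - 3 = -2)
(m(W(-2)) - 296)*(-140) = (-2 - 296)*(-140) = -298*(-140) = 41720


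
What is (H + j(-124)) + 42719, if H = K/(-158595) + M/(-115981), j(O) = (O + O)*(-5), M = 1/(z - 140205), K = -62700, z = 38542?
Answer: 5480241694939945434/124665993508919 ≈ 43959.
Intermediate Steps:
M = -1/101663 (M = 1/(38542 - 140205) = 1/(-101663) = -1/101663 ≈ -9.8364e-6)
j(O) = -10*O (j(O) = (2*O)*(-5) = -10*O)
H = 49286281375113/124665993508919 (H = -62700/(-158595) - 1/101663/(-115981) = -62700*(-1/158595) - 1/101663*(-1/115981) = 4180/10573 + 1/11790976403 = 49286281375113/124665993508919 ≈ 0.39535)
(H + j(-124)) + 42719 = (49286281375113/124665993508919 - 10*(-124)) + 42719 = (49286281375113/124665993508919 + 1240) + 42719 = 154635118232434673/124665993508919 + 42719 = 5480241694939945434/124665993508919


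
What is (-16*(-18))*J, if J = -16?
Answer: -4608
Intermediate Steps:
(-16*(-18))*J = -16*(-18)*(-16) = 288*(-16) = -4608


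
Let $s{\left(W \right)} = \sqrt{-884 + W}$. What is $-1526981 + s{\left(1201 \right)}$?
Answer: $-1526981 + \sqrt{317} \approx -1.527 \cdot 10^{6}$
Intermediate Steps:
$-1526981 + s{\left(1201 \right)} = -1526981 + \sqrt{-884 + 1201} = -1526981 + \sqrt{317}$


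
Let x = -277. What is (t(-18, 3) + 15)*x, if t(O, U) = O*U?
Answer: 10803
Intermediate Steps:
(t(-18, 3) + 15)*x = (-18*3 + 15)*(-277) = (-54 + 15)*(-277) = -39*(-277) = 10803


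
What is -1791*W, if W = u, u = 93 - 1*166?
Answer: 130743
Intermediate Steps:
u = -73 (u = 93 - 166 = -73)
W = -73
-1791*W = -1791*(-73) = 130743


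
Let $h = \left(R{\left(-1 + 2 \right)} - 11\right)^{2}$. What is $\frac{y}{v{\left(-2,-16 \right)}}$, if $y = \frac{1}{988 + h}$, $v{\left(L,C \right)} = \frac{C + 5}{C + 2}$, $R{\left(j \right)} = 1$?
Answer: $\frac{7}{5984} \approx 0.0011698$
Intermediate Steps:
$h = 100$ ($h = \left(1 - 11\right)^{2} = \left(-10\right)^{2} = 100$)
$v{\left(L,C \right)} = \frac{5 + C}{2 + C}$
$y = \frac{1}{1088}$ ($y = \frac{1}{988 + 100} = \frac{1}{1088} \approx 0.00091912$)
$\frac{y}{v{\left(-2,-16 \right)}} = \frac{1}{1088 \frac{5 - 16}{2 - 16}} = \frac{1}{1088 \frac{1}{-14} \left(-11\right)} = \frac{1}{1088 \left(\left(- \frac{1}{14}\right) \left(-11\right)\right)} = \frac{1}{1088 \cdot \frac{11}{14}} = \frac{1}{1088} \cdot \frac{14}{11} = \frac{7}{5984}$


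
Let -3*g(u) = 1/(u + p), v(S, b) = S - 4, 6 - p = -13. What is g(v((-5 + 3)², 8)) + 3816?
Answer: 217511/57 ≈ 3816.0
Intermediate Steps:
p = 19 (p = 6 - 1*(-13) = 6 + 13 = 19)
v(S, b) = -4 + S
g(u) = -1/(3*(19 + u)) (g(u) = -1/(3*(u + 19)) = -1/(3*(19 + u)))
g(v((-5 + 3)², 8)) + 3816 = -1/(57 + 3*(-4 + (-5 + 3)²)) + 3816 = -1/(57 + 3*(-4 + (-2)²)) + 3816 = -1/(57 + 3*(-4 + 4)) + 3816 = -1/(57 + 3*0) + 3816 = -1/(57 + 0) + 3816 = -1/57 + 3816 = 217511/57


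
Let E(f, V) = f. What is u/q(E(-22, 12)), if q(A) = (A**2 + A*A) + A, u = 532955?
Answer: 532955/946 ≈ 563.38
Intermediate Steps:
q(A) = A + 2*A**2 (q(A) = (A**2 + A**2) + A = 2*A**2 + A = A + 2*A**2)
u/q(E(-22, 12)) = 532955/((-22*(1 + 2*(-22)))) = 532955/((-22*(1 - 44))) = 532955/((-22*(-43))) = 532955/946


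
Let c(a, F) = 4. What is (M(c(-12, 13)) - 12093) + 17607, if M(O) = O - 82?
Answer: 5436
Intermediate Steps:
M(O) = -82 + O
(M(c(-12, 13)) - 12093) + 17607 = ((-82 + 4) - 12093) + 17607 = (-78 - 12093) + 17607 = -12171 + 17607 = 5436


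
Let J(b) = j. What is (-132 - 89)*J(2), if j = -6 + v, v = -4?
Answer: 2210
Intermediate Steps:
j = -10 (j = -6 - 4 = -10)
J(b) = -10
(-132 - 89)*J(2) = (-132 - 89)*(-10) = -221*(-10) = 2210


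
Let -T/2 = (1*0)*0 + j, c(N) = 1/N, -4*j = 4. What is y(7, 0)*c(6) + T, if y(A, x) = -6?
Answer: 1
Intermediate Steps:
j = -1 (j = -¼*4 = -1)
T = 2 (T = -2*((1*0)*0 - 1) = -2*(0*0 - 1) = -2*(0 - 1) = -2*(-1) = 2)
y(7, 0)*c(6) + T = -6/6 + 2 = -6*⅙ + 2 = -1 + 2 = 1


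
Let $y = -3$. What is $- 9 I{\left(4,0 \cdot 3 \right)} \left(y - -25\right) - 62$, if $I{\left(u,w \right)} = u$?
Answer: $-854$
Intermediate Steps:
$- 9 I{\left(4,0 \cdot 3 \right)} \left(y - -25\right) - 62 = - 9 \cdot 4 \left(-3 - -25\right) - 62 = - 9 \cdot 4 \left(-3 + 25\right) - 62 = - 9 \cdot 4 \cdot 22 - 62 = \left(-9\right) 88 - 62 = -792 - 62 = -854$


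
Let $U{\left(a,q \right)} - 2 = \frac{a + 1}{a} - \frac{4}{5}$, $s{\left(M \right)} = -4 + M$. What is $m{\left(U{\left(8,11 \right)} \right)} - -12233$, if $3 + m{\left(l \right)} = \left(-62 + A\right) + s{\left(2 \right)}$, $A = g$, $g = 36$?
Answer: $12202$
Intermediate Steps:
$A = 36$
$U{\left(a,q \right)} = \frac{6}{5} + \frac{1 + a}{a}$ ($U{\left(a,q \right)} = 2 + \left(\frac{a + 1}{a} - \frac{4}{5}\right) = 2 + \left(\frac{1 + a}{a} - \frac{4}{5}\right) = 2 - \left(\frac{4}{5} - \frac{1 + a}{a}\right) = \frac{6}{5} + \frac{1 + a}{a}$)
$m{\left(l \right)} = -31$ ($m{\left(l \right)} = -3 + \left(\left(-62 + 36\right) + \left(-4 + 2\right)\right) = -3 - 28 = -31$)
$m{\left(U{\left(8,11 \right)} \right)} - -12233 = -31 - -12233 = -31 + 12233 = 12202$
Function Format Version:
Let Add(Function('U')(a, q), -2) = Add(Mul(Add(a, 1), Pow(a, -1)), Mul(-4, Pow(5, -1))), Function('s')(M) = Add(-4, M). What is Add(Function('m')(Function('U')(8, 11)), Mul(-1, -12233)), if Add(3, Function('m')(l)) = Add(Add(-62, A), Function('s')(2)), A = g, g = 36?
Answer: 12202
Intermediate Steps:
A = 36
Function('U')(a, q) = Add(Rational(6, 5), Mul(Pow(a, -1), Add(1, a))) (Function('U')(a, q) = Add(2, Add(Mul(Add(a, 1), Pow(a, -1)), Mul(-4, Pow(5, -1)))) = Add(2, Add(Mul(Add(1, a), Pow(a, -1)), Mul(-4, Rational(1, 5)))) = Add(2, Add(Mul(Pow(a, -1), Add(1, a)), Rational(-4, 5))) = Add(2, Add(Rational(-4, 5), Mul(Pow(a, -1), Add(1, a)))) = Add(Rational(6, 5), Mul(Pow(a, -1), Add(1, a))))
Function('m')(l) = -31 (Function('m')(l) = Add(-3, Add(Add(-62, 36), Add(-4, 2))) = Add(-3, Add(-26, -2)) = Add(-3, -28) = -31)
Add(Function('m')(Function('U')(8, 11)), Mul(-1, -12233)) = Add(-31, Mul(-1, -12233)) = Add(-31, 12233) = 12202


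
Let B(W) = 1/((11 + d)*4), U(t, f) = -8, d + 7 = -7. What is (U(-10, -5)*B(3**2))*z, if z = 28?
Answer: 56/3 ≈ 18.667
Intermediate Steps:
d = -14 (d = -7 - 7 = -14)
B(W) = -1/12 (B(W) = 1/((11 - 14)*4) = (1/4)/(-3) = -1/3*1/4 = -1/12)
(U(-10, -5)*B(3**2))*z = -8*(-1/12)*28 = (2/3)*28 = 56/3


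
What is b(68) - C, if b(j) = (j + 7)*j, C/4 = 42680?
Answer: -165620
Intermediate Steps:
C = 170720 (C = 4*42680 = 170720)
b(j) = j*(7 + j) (b(j) = (7 + j)*j = j*(7 + j))
b(68) - C = 68*(7 + 68) - 1*170720 = 68*75 - 170720 = 5100 - 170720 = -165620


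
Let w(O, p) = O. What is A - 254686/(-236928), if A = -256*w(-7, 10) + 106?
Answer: 224972015/118464 ≈ 1899.1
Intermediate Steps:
A = 1898 (A = -256*(-7) + 106 = 1792 + 106 = 1898)
A - 254686/(-236928) = 1898 - 254686/(-236928) = 1898 - 254686*(-1)/236928 = 1898 - 1*(-127343/118464) = 1898 + 127343/118464 = 224972015/118464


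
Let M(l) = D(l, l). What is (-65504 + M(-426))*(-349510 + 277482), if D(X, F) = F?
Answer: 4748806040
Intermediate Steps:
M(l) = l
(-65504 + M(-426))*(-349510 + 277482) = (-65504 - 426)*(-349510 + 277482) = -65930*(-72028) = 4748806040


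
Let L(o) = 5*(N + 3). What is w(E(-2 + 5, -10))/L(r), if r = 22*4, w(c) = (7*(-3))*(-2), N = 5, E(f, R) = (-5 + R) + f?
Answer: 21/20 ≈ 1.0500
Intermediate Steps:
E(f, R) = -5 + R + f
w(c) = 42 (w(c) = -21*(-2) = 42)
r = 88
L(o) = 40 (L(o) = 5*(5 + 3) = 5*8 = 40)
w(E(-2 + 5, -10))/L(r) = 42/40 = 42*(1/40) = 21/20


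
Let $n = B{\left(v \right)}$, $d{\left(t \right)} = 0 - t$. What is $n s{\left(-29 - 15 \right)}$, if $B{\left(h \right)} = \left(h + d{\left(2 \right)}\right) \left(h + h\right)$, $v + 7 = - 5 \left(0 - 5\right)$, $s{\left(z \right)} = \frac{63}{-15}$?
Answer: $- \frac{12096}{5} \approx -2419.2$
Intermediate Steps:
$s{\left(z \right)} = - \frac{21}{5}$ ($s{\left(z \right)} = 63 \left(- \frac{1}{15}\right) = - \frac{21}{5}$)
$v = 18$ ($v = -7 - 5 \left(0 - 5\right) = -7 - -25 = -7 + 25 = 18$)
$d{\left(t \right)} = - t$
$B{\left(h \right)} = 2 h \left(-2 + h\right)$ ($B{\left(h \right)} = \left(h - 2\right) \left(h + h\right) = \left(h - 2\right) 2 h = \left(-2 + h\right) 2 h = 2 h \left(-2 + h\right)$)
$n = 576$ ($n = 2 \cdot 18 \left(-2 + 18\right) = 2 \cdot 18 \cdot 16 = 576$)
$n s{\left(-29 - 15 \right)} = 576 \left(- \frac{21}{5}\right) = - \frac{12096}{5}$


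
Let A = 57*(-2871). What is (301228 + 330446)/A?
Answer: -3694/957 ≈ -3.8600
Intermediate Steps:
A = -163647
(301228 + 330446)/A = (301228 + 330446)/(-163647) = 631674*(-1/163647) = -3694/957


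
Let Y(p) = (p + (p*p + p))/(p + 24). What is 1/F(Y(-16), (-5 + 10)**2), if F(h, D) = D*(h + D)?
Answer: 1/1325 ≈ 0.00075472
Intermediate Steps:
Y(p) = (p**2 + 2*p)/(24 + p) (Y(p) = (p + (p**2 + p))/(24 + p) = (p + (p + p**2))/(24 + p) = (p**2 + 2*p)/(24 + p))
F(h, D) = D*(D + h)
1/F(Y(-16), (-5 + 10)**2) = 1/((-5 + 10)**2*((-5 + 10)**2 - 16*(2 - 16)/(24 - 16))) = 1/(5**2*(5**2 - 16*(-14)/8)) = 1/(25*(25 - 16*1/8*(-14))) = 1/(25*(25 + 28)) = 1/(25*53) = 1/1325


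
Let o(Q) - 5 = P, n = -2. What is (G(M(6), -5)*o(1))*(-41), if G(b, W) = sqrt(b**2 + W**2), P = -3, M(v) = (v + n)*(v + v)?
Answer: -82*sqrt(2329) ≈ -3957.3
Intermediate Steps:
M(v) = 2*v*(-2 + v) (M(v) = (v - 2)*(v + v) = (-2 + v)*(2*v) = 2*v*(-2 + v))
o(Q) = 2 (o(Q) = 5 - 3 = 2)
G(b, W) = sqrt(W**2 + b**2)
(G(M(6), -5)*o(1))*(-41) = (sqrt((-5)**2 + (2*6*(-2 + 6))**2)*2)*(-41) = (sqrt(25 + (2*6*4)**2)*2)*(-41) = (sqrt(25 + 48**2)*2)*(-41) = (sqrt(25 + 2304)*2)*(-41) = (sqrt(2329)*2)*(-41) = (2*sqrt(2329))*(-41) = -82*sqrt(2329)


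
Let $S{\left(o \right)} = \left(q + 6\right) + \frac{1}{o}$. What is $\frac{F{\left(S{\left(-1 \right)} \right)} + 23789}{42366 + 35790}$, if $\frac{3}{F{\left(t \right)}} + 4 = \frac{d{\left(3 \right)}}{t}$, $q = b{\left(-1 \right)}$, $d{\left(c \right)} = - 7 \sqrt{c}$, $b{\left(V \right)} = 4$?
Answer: $\frac{9110863}{29933748} + \frac{7 \sqrt{3}}{3325972} \approx 0.30437$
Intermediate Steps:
$q = 4$
$S{\left(o \right)} = 10 + \frac{1}{o}$ ($S{\left(o \right)} = \left(4 + 6\right) + \frac{1}{o} = 10 + \frac{1}{o}$)
$F{\left(t \right)} = \frac{3}{-4 - \frac{7 \sqrt{3}}{t}}$ ($F{\left(t \right)} = \frac{3}{-4 + \frac{\left(-7\right) \sqrt{3}}{t}} = \frac{3}{-4 - \frac{7 \sqrt{3}}{t}}$)
$\frac{F{\left(S{\left(-1 \right)} \right)} + 23789}{42366 + 35790} = \frac{- \frac{3 \left(10 + \frac{1}{-1}\right)}{4 \left(10 + \frac{1}{-1}\right) + 7 \sqrt{3}} + 23789}{42366 + 35790} = \frac{- \frac{3 \left(10 - 1\right)}{4 \left(10 - 1\right) + 7 \sqrt{3}} + 23789}{78156} = \left(\left(-3\right) 9 \frac{1}{4 \cdot 9 + 7 \sqrt{3}} + 23789\right) \frac{1}{78156} = \left(\left(-3\right) 9 \frac{1}{36 + 7 \sqrt{3}} + 23789\right) \frac{1}{78156} = \left(- \frac{27}{36 + 7 \sqrt{3}} + 23789\right) \frac{1}{78156} = \left(23789 - \frac{27}{36 + 7 \sqrt{3}}\right) \frac{1}{78156} = \frac{23789}{78156} - \frac{3}{8684 \left(36 + 7 \sqrt{3}\right)}$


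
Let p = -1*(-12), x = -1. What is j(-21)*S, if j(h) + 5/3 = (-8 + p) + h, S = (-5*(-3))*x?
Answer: 280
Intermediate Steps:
S = -15 (S = -5*(-3)*(-1) = 15*(-1) = -15)
p = 12
j(h) = 7/3 + h (j(h) = -5/3 + ((-8 + 12) + h) = -5/3 + (4 + h) = 7/3 + h)
j(-21)*S = (7/3 - 21)*(-15) = -56/3*(-15) = 280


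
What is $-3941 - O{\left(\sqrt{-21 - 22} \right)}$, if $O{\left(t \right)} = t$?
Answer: $-3941 - i \sqrt{43} \approx -3941.0 - 6.5574 i$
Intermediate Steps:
$-3941 - O{\left(\sqrt{-21 - 22} \right)} = -3941 - \sqrt{-21 - 22} = -3941 - \sqrt{-43} = -3941 - i \sqrt{43}$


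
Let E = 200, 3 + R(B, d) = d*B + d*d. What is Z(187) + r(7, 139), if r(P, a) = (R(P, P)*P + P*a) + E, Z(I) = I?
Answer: 2025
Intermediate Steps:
R(B, d) = -3 + d² + B*d (R(B, d) = -3 + (d*B + d*d) = -3 + (B*d + d²) = -3 + (d² + B*d) = -3 + d² + B*d)
r(P, a) = 200 + P*a + P*(-3 + 2*P²) (r(P, a) = ((-3 + P² + P*P)*P + P*a) + 200 = ((-3 + P² + P²)*P + P*a) + 200 = ((-3 + 2*P²)*P + P*a) + 200 = (P*(-3 + 2*P²) + P*a) + 200 = (P*a + P*(-3 + 2*P²)) + 200 = 200 + P*a + P*(-3 + 2*P²))
Z(187) + r(7, 139) = 187 + (200 + 7*139 + 7*(-3 + 2*7²)) = 187 + (200 + 973 + 7*(-3 + 2*49)) = 187 + (200 + 973 + 7*(-3 + 98)) = 187 + (200 + 973 + 7*95) = 187 + (200 + 973 + 665) = 187 + 1838 = 2025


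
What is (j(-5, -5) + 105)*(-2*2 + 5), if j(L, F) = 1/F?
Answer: 524/5 ≈ 104.80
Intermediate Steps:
(j(-5, -5) + 105)*(-2*2 + 5) = (1/(-5) + 105)*(-2*2 + 5) = (-⅕ + 105)*(-4 + 5) = (524/5)*1 = 524/5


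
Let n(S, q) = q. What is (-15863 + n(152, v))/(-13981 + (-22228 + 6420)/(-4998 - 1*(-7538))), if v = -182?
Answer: 10188575/8881887 ≈ 1.1471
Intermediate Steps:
(-15863 + n(152, v))/(-13981 + (-22228 + 6420)/(-4998 - 1*(-7538))) = (-15863 - 182)/(-13981 + (-22228 + 6420)/(-4998 - 1*(-7538))) = -16045/(-13981 - 15808/(-4998 + 7538)) = -16045/(-13981 - 15808/2540) = -16045/(-13981 - 15808*1/2540) = -16045/(-13981 - 3952/635) = -16045/(-8881887/635) = -16045*(-635/8881887) = 10188575/8881887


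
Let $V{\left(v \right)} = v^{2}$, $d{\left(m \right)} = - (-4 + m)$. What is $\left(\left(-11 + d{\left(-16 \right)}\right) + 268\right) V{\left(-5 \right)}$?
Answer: $6925$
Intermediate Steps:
$d{\left(m \right)} = 4 - m$
$\left(\left(-11 + d{\left(-16 \right)}\right) + 268\right) V{\left(-5 \right)} = \left(\left(-11 + \left(4 - -16\right)\right) + 268\right) \left(-5\right)^{2} = \left(\left(-11 + \left(4 + 16\right)\right) + 268\right) 25 = \left(\left(-11 + 20\right) + 268\right) 25 = \left(9 + 268\right) 25 = 277 \cdot 25 = 6925$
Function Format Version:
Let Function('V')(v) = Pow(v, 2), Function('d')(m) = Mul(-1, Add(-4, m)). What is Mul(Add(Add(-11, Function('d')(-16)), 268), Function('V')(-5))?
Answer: 6925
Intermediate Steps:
Function('d')(m) = Add(4, Mul(-1, m))
Mul(Add(Add(-11, Function('d')(-16)), 268), Function('V')(-5)) = Mul(Add(Add(-11, Add(4, Mul(-1, -16))), 268), Pow(-5, 2)) = Mul(Add(Add(-11, Add(4, 16)), 268), 25) = Mul(Add(Add(-11, 20), 268), 25) = Mul(Add(9, 268), 25) = Mul(277, 25) = 6925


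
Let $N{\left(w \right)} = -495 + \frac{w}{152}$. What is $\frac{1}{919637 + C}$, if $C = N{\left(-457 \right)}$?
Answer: $\frac{152}{139709127} \approx 1.088 \cdot 10^{-6}$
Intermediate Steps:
$N{\left(w \right)} = -495 + \frac{w}{152}$ ($N{\left(w \right)} = -495 + w \frac{1}{152} = -495 + \frac{w}{152}$)
$C = - \frac{75697}{152}$ ($C = -495 + \frac{1}{152} \left(-457\right) = -495 - \frac{457}{152} = - \frac{75697}{152} \approx -498.01$)
$\frac{1}{919637 + C} = \frac{1}{919637 - \frac{75697}{152}} = \frac{1}{\frac{139709127}{152}} = \frac{152}{139709127}$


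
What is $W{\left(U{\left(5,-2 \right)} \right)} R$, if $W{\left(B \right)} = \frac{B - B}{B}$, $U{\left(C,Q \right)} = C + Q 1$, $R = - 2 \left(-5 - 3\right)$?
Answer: $0$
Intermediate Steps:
$R = 16$ ($R = \left(-2\right) \left(-8\right) = 16$)
$U{\left(C,Q \right)} = C + Q$
$W{\left(B \right)} = 0$ ($W{\left(B \right)} = \frac{0}{B} = 0$)
$W{\left(U{\left(5,-2 \right)} \right)} R = 0 \cdot 16 = 0$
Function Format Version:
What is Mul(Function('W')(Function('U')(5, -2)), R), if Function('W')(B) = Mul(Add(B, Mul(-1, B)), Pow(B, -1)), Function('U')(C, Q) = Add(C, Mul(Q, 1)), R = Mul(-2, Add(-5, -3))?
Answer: 0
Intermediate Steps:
R = 16 (R = Mul(-2, -8) = 16)
Function('U')(C, Q) = Add(C, Q)
Function('W')(B) = 0 (Function('W')(B) = Mul(0, Pow(B, -1)) = 0)
Mul(Function('W')(Function('U')(5, -2)), R) = Mul(0, 16) = 0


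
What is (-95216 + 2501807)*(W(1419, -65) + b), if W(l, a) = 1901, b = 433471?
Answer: 1047762336852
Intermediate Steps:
(-95216 + 2501807)*(W(1419, -65) + b) = (-95216 + 2501807)*(1901 + 433471) = 2406591*435372 = 1047762336852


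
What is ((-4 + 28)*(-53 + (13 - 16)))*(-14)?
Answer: 18816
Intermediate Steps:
((-4 + 28)*(-53 + (13 - 16)))*(-14) = (24*(-53 - 3))*(-14) = (24*(-56))*(-14) = -1344*(-14) = 18816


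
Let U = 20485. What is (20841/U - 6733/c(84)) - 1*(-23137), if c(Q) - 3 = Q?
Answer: 41098533377/1782195 ≈ 23061.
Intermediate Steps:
c(Q) = 3 + Q
(20841/U - 6733/c(84)) - 1*(-23137) = (20841/20485 - 6733/(3 + 84)) - 1*(-23137) = (20841*(1/20485) - 6733/87) + 23137 = (20841/20485 - 6733*1/87) + 23137 = (20841/20485 - 6733/87) + 23137 = -136112338/1782195 + 23137 = 41098533377/1782195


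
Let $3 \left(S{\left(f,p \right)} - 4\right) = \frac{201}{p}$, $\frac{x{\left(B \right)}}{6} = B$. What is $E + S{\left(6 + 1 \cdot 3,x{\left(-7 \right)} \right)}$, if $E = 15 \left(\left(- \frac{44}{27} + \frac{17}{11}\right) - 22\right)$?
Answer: $- \frac{455797}{1386} \approx -328.86$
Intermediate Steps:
$x{\left(B \right)} = 6 B$
$E = - \frac{32795}{99}$ ($E = 15 \left(\left(\left(-44\right) \frac{1}{27} + 17 \cdot \frac{1}{11}\right) - 22\right) = 15 \left(\left(- \frac{44}{27} + \frac{17}{11}\right) - 22\right) = 15 \left(- \frac{25}{297} - 22\right) = 15 \left(- \frac{6559}{297}\right) = - \frac{32795}{99} \approx -331.26$)
$S{\left(f,p \right)} = 4 + \frac{67}{p}$ ($S{\left(f,p \right)} = 4 + \frac{201 \frac{1}{p}}{3} = 4 + \frac{67}{p}$)
$E + S{\left(6 + 1 \cdot 3,x{\left(-7 \right)} \right)} = - \frac{32795}{99} + \left(4 + \frac{67}{6 \left(-7\right)}\right) = - \frac{32795}{99} + \left(4 + \frac{67}{-42}\right) = - \frac{32795}{99} + \left(4 + 67 \left(- \frac{1}{42}\right)\right) = - \frac{32795}{99} + \left(4 - \frac{67}{42}\right) = - \frac{32795}{99} + \frac{101}{42} = - \frac{455797}{1386}$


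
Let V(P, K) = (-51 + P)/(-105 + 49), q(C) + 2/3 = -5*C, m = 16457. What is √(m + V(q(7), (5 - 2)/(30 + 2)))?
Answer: √29032878/42 ≈ 128.29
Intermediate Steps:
q(C) = -⅔ - 5*C
V(P, K) = 51/56 - P/56 (V(P, K) = (-51 + P)/(-56) = (-51 + P)*(-1/56) = 51/56 - P/56)
√(m + V(q(7), (5 - 2)/(30 + 2))) = √(16457 + (51/56 - (-⅔ - 5*7)/56)) = √(16457 + (51/56 - (-⅔ - 35)/56)) = √(16457 + (51/56 - 1/56*(-107/3))) = √(16457 + (51/56 + 107/168)) = √(16457 + 65/42) = √(691259/42) = √29032878/42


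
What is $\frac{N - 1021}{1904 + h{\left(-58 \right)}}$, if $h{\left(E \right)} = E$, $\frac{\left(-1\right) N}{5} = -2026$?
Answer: $\frac{9109}{1846} \approx 4.9345$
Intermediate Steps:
$N = 10130$ ($N = \left(-5\right) \left(-2026\right) = 10130$)
$\frac{N - 1021}{1904 + h{\left(-58 \right)}} = \frac{10130 - 1021}{1904 - 58} = \frac{9109}{1846}$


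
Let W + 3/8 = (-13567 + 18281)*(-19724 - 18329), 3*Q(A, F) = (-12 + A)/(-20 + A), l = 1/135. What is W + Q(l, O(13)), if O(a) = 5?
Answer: -11619638208731/64776 ≈ -1.7938e+8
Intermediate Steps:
l = 1/135 ≈ 0.0074074
Q(A, F) = (-12 + A)/(3*(-20 + A)) (Q(A, F) = ((-12 + A)/(-20 + A))/3 = (-12 + A)/(3*(-20 + A)))
W = -1435054739/8 (W = -3/8 + (-13567 + 18281)*(-19724 - 18329) = -3/8 + 4714*(-38053) = -3/8 - 179381842 = -1435054739/8 ≈ -1.7938e+8)
W + Q(l, O(13)) = -1435054739/8 + (-12 + 1/135)/(3*(-20 + 1/135)) = -1435054739/8 + (1/3)*(-1619/135)/(-2699/135) = -1435054739/8 + (1/3)*(-135/2699)*(-1619/135) = -1435054739/8 + 1619/8097 = -11619638208731/64776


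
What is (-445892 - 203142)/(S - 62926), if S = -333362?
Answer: 324517/198144 ≈ 1.6378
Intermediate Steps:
(-445892 - 203142)/(S - 62926) = (-445892 - 203142)/(-333362 - 62926) = -649034/(-396288) = -649034*(-1/396288) = 324517/198144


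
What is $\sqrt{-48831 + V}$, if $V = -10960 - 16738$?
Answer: $i \sqrt{76529} \approx 276.64 i$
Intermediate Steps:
$V = -27698$
$\sqrt{-48831 + V} = \sqrt{-48831 - 27698} = \sqrt{-76529} = i \sqrt{76529}$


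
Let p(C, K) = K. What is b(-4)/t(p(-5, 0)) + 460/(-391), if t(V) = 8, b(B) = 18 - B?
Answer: 107/68 ≈ 1.5735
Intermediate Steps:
b(-4)/t(p(-5, 0)) + 460/(-391) = (18 - 1*(-4))/8 + 460/(-391) = (18 + 4)*(⅛) + 460*(-1/391) = 22*(⅛) - 20/17 = 11/4 - 20/17 = 107/68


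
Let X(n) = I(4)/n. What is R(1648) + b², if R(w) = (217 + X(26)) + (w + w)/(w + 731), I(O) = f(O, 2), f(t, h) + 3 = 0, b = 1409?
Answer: 9447005527/4758 ≈ 1.9855e+6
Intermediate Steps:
f(t, h) = -3 (f(t, h) = -3 + 0 = -3)
I(O) = -3
X(n) = -3/n
R(w) = 5639/26 + 2*w/(731 + w) (R(w) = (217 - 3/26) + (w + w)/(w + 731) = (217 - 3*1/26) + (2*w)/(731 + w) = (217 - 3/26) + 2*w/(731 + w) = 5639/26 + 2*w/(731 + w))
R(1648) + b² = (4122109 + 5691*1648)/(26*(731 + 1648)) + 1409² = (1/26)*(4122109 + 9378768)/2379 + 1985281 = (1/26)*(1/2379)*13500877 + 1985281 = 1038529/4758 + 1985281 = 9447005527/4758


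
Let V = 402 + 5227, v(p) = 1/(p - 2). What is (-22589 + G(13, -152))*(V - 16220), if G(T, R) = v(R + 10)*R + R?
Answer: 4335097529/18 ≈ 2.4084e+8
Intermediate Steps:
v(p) = 1/(-2 + p)
G(T, R) = R + R/(8 + R) (G(T, R) = R/(-2 + (R + 10)) + R = R/(-2 + (10 + R)) + R = R/(8 + R) + R = R + R/(8 + R))
V = 5629
(-22589 + G(13, -152))*(V - 16220) = (-22589 - 152*(9 - 152)/(8 - 152))*(5629 - 16220) = (-22589 - 152*(-143)/(-144))*(-10591) = (-22589 - 152*(-1/144)*(-143))*(-10591) = (-22589 - 2717/18)*(-10591) = -409319/18*(-10591) = 4335097529/18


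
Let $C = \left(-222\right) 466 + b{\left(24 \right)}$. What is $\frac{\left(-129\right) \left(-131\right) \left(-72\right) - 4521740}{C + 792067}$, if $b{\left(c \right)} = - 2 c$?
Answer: $- \frac{5738468}{688567} \approx -8.3339$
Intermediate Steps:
$C = -103500$ ($C = \left(-222\right) 466 - 48 = -103452 - 48 = -103500$)
$\frac{\left(-129\right) \left(-131\right) \left(-72\right) - 4521740}{C + 792067} = \frac{\left(-129\right) \left(-131\right) \left(-72\right) - 4521740}{-103500 + 792067} = \frac{16899 \left(-72\right) - 4521740}{688567} = \left(-1216728 - 4521740\right) \frac{1}{688567} = \left(-5738468\right) \frac{1}{688567} = - \frac{5738468}{688567}$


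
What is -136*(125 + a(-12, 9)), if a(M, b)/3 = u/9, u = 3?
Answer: -17136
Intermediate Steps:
a(M, b) = 1 (a(M, b) = 3*(3/9) = 3*(3*(⅑)) = 3*(⅓) = 1)
-136*(125 + a(-12, 9)) = -136*(125 + 1) = -136*126 = -17136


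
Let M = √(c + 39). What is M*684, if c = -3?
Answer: 4104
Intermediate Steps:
M = 6 (M = √(-3 + 39) = √36 = 6)
M*684 = 6*684 = 4104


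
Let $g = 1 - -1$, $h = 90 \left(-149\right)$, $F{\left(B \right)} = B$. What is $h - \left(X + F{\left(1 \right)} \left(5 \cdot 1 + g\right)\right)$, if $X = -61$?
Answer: $-13356$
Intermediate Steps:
$h = -13410$
$g = 2$ ($g = 1 + 1 = 2$)
$h - \left(X + F{\left(1 \right)} \left(5 \cdot 1 + g\right)\right) = -13410 - \left(-61 + 1 \left(5 \cdot 1 + 2\right)\right) = -13410 - \left(-61 + 1 \left(5 + 2\right)\right) = -13410 - \left(-61 + 1 \cdot 7\right) = -13410 - \left(-61 + 7\right) = -13410 - -54 = -13410 + 54 = -13356$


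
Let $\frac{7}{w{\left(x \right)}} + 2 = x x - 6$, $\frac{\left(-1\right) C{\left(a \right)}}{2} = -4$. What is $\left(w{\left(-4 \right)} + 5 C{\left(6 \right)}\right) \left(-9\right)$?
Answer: $- \frac{2943}{8} \approx -367.88$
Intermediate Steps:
$C{\left(a \right)} = 8$ ($C{\left(a \right)} = \left(-2\right) \left(-4\right) = 8$)
$w{\left(x \right)} = \frac{7}{-8 + x^{2}}$ ($w{\left(x \right)} = \frac{7}{-2 + \left(x x - 6\right)} = \frac{7}{-2 + \left(x^{2} - 6\right)} = \frac{7}{-2 + \left(-6 + x^{2}\right)} = \frac{7}{-8 + x^{2}}$)
$\left(w{\left(-4 \right)} + 5 C{\left(6 \right)}\right) \left(-9\right) = \left(\frac{7}{-8 + \left(-4\right)^{2}} + 5 \cdot 8\right) \left(-9\right) = \left(\frac{7}{-8 + 16} + 40\right) \left(-9\right) = \left(\frac{7}{8} + 40\right) \left(-9\right) = \frac{327}{8} \left(-9\right) = - \frac{2943}{8}$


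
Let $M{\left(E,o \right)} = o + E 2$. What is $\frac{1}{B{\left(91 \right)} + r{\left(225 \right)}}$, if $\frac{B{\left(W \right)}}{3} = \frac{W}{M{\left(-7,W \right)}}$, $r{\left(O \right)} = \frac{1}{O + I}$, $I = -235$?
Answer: $\frac{110}{379} \approx 0.29024$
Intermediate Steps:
$M{\left(E,o \right)} = o + 2 E$
$r{\left(O \right)} = \frac{1}{-235 + O}$ ($r{\left(O \right)} = \frac{1}{O - 235} = \frac{1}{-235 + O}$)
$B{\left(W \right)} = \frac{3 W}{-14 + W}$ ($B{\left(W \right)} = 3 \frac{W}{W + 2 \left(-7\right)} = 3 \frac{W}{W - 14} = 3 \frac{W}{-14 + W} = \frac{3 W}{-14 + W}$)
$\frac{1}{B{\left(91 \right)} + r{\left(225 \right)}} = \frac{1}{3 \cdot 91 \frac{1}{-14 + 91} + \frac{1}{-235 + 225}} = \frac{1}{3 \cdot 91 \cdot \frac{1}{77} + \frac{1}{-10}} = \frac{1}{3 \cdot 91 \cdot \frac{1}{77} - \frac{1}{10}} = \frac{1}{\frac{39}{11} - \frac{1}{10}} = \frac{1}{\frac{379}{110}} = \frac{110}{379}$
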